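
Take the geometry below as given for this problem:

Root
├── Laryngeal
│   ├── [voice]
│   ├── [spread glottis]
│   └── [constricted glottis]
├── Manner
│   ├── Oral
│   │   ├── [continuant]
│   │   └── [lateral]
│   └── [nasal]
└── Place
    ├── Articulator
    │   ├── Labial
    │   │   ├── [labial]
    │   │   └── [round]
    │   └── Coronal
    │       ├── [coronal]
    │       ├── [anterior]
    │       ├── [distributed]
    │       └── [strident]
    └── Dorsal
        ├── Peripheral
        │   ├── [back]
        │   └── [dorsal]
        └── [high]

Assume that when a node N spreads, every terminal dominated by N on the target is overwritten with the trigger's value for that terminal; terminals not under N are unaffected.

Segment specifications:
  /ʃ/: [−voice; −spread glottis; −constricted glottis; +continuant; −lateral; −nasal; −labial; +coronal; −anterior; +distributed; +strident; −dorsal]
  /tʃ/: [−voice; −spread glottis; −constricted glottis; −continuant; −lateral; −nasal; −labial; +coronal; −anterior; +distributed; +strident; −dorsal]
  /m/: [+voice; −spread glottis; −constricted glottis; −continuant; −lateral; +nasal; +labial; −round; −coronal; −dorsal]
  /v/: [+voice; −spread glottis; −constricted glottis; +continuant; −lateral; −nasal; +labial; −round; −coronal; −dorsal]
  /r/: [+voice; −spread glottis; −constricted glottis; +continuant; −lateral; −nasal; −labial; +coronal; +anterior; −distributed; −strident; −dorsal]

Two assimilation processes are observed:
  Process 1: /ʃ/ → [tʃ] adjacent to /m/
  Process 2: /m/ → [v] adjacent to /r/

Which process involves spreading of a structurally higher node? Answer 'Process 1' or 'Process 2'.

Process 2

Process 1: the feature that changes is [continuant]; the minimal node is [continuant] (depth 3).
In Process 2, [nasal], [continuant] change, so the minimal spreading node is Manner at depth 1.
Manner (depth 1) sits above [continuant] (depth 3), making Process 2 the one with the higher spreading node.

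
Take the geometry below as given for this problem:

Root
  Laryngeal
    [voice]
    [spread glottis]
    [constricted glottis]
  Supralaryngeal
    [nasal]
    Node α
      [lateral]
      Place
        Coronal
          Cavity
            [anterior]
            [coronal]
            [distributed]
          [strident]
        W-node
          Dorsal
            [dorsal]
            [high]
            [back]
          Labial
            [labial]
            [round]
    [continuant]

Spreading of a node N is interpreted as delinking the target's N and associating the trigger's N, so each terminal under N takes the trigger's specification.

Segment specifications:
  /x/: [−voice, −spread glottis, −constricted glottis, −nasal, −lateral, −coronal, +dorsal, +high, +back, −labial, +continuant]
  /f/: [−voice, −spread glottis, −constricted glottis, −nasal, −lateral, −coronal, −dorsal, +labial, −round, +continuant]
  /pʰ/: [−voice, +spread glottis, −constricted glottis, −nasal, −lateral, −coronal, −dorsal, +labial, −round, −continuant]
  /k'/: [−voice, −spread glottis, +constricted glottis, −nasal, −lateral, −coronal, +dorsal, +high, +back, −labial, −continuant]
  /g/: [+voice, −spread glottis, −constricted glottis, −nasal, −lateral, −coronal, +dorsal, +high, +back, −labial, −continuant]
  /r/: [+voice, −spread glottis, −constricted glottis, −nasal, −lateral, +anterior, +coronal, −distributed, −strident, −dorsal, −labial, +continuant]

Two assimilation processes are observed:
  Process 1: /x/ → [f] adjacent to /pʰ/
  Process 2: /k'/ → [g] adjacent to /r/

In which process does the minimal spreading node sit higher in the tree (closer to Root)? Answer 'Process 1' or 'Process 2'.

Process 2

In Process 1, [labial], [round], [dorsal], [high], [back] change, so the minimal spreading node is W-node at depth 4.
Process 2 alters [voice], [constricted glottis]; the lowest common ancestor is Laryngeal (depth 1 from Root).
Depth 1 < depth 4; Process 2 involves the structurally higher constituent Laryngeal.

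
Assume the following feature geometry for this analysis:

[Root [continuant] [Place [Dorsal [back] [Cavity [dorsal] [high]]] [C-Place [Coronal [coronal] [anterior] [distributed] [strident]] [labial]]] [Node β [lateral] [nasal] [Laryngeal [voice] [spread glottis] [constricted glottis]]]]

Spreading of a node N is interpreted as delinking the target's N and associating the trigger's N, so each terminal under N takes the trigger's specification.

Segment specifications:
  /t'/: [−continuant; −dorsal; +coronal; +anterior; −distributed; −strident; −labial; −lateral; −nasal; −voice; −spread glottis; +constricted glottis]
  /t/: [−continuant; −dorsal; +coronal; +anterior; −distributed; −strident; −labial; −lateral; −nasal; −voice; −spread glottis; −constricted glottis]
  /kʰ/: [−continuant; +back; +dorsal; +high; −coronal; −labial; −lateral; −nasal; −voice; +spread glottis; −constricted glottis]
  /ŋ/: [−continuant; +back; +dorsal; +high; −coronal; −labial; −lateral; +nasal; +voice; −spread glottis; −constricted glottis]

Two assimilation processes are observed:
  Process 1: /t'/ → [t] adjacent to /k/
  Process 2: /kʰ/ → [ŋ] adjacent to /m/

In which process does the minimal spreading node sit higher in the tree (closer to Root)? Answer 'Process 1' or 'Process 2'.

Process 2

Process 1 alters [constricted glottis]; the lowest dominating node is [constricted glottis] (depth 3 from Root).
In Process 2, [voice], [spread glottis], [nasal] change, so the minimal spreading node is Node β at depth 1.
Depth 1 < depth 3; Process 2 involves the structurally higher constituent Node β.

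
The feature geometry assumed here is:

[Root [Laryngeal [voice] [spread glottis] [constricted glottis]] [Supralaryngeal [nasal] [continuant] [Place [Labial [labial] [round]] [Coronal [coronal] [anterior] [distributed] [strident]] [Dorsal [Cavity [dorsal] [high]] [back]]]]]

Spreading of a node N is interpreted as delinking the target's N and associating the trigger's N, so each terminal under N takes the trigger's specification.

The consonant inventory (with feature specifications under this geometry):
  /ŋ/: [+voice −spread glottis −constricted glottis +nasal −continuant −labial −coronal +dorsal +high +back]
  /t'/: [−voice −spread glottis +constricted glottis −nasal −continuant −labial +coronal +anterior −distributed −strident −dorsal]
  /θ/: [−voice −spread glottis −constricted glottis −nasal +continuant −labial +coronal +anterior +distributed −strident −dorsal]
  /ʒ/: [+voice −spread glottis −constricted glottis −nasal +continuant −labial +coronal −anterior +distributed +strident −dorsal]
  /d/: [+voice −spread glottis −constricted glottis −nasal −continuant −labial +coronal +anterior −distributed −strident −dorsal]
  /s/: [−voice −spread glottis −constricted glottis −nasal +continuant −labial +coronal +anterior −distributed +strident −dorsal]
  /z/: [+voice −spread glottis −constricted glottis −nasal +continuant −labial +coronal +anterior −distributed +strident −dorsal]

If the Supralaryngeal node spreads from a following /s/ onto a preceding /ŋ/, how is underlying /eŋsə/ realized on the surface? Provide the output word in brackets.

[ezsə]

The Supralaryngeal node dominates the terminals [nasal], [continuant], [labial], [round], [coronal], [anterior], [distributed], [strident], [dorsal], [high], [back].
Spreading Supralaryngeal from /s/ onto /ŋ/ replaces those values with /s/'s: [−nasal], [+continuant], [−labial], [+coronal], [+anterior], [−distributed], [+strident], [−dorsal]. Features outside Supralaryngeal ([voice], [spread glottis], [constricted glottis]) stay as in /ŋ/.
Among the inventory, only /z/ has exactly this specification, giving the surface form [ezsə].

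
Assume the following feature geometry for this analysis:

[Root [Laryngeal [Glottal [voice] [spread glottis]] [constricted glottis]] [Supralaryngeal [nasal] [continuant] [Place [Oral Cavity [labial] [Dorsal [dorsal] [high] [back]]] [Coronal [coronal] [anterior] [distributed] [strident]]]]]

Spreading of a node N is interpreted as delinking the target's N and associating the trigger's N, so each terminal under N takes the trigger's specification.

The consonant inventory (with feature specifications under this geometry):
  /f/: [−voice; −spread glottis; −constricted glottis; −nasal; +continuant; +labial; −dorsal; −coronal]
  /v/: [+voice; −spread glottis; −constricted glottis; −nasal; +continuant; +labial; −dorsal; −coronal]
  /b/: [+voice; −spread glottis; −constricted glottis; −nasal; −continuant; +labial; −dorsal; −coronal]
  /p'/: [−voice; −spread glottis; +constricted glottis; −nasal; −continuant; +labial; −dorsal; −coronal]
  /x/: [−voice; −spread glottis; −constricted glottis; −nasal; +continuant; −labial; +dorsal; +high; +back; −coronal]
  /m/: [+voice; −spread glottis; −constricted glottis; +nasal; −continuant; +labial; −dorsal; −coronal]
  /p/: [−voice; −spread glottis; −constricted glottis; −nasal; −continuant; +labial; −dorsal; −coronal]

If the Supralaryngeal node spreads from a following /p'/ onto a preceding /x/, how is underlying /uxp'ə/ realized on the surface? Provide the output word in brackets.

The Supralaryngeal node dominates the terminals [nasal], [continuant], [labial], [dorsal], [high], [back], [coronal], [anterior], [distributed], [strident].
After delinking /x/'s Supralaryngeal and linking /p'/'s, the affected terminals become [−nasal], [−continuant], [+labial], [−dorsal], [−coronal]; [voice], [spread glottis], [constricted glottis] (outside Supralaryngeal) are retained from /x/.
The resulting bundle matches /p/ in the inventory; substituting it for /x/ gives [upp'ə].

[upp'ə]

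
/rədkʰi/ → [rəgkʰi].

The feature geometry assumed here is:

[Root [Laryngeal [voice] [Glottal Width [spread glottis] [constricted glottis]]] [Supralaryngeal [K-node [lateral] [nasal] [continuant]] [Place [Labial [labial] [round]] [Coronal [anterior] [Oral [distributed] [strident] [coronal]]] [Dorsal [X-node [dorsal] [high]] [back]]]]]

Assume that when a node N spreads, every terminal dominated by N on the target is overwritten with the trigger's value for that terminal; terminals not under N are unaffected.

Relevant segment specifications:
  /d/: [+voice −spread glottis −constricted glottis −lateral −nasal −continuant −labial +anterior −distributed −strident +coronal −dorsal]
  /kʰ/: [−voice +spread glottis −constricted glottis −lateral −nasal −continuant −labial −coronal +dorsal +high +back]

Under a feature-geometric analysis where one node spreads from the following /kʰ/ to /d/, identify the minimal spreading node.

Place

Comparing /d/ with its surface form [g], the features that change are [coronal], [anterior], [distributed], [strident], [dorsal], [high], [back].
These terminals are all dominated by Place, and no proper subconstituent of Place covers them all; Place is their lowest common ancestor.
Spreading Place from /kʰ/ overwrites each of those terminals with /kʰ/'s values, yielding exactly [g].
[voice], [spread glottis] stay as in /d/ although /kʰ/ differs there, so no node dominating them spread; among the remaining candidates Place is the lowest that derives the output.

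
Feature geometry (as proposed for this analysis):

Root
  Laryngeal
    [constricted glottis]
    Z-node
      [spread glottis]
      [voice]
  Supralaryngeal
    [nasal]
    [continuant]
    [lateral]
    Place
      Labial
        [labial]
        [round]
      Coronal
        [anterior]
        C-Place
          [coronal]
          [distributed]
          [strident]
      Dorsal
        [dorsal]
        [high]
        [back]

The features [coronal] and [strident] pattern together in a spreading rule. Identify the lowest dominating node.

C-Place

[coronal]: Root ▹ Supralaryngeal ▹ Place ▹ Coronal ▹ C-Place ▹ [coronal].
[strident]: Root ▹ Supralaryngeal ▹ Place ▹ Coronal ▹ C-Place ▹ [strident].
These paths first converge at C-Place; no daughter of C-Place dominates all 2 features, so C-Place is the minimal constituent.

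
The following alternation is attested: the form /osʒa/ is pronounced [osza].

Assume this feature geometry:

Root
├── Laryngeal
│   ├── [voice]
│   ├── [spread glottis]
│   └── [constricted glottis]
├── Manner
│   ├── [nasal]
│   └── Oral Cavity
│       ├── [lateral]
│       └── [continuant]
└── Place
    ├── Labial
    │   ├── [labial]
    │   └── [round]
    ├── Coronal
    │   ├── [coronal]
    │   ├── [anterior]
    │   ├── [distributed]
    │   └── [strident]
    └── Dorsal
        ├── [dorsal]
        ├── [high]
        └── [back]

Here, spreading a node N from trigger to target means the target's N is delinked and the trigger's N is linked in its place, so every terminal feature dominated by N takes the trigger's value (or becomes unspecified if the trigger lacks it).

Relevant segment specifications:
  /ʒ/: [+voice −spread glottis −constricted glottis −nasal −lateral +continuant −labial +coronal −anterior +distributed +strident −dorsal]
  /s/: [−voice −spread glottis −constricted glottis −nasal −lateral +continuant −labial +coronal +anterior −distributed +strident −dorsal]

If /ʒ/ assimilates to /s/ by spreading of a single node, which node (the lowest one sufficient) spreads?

The alternation /ʒ/ → [z] changes [anterior], [distributed] and nothing else.
Tracing each changed feature up the tree, the paths first meet at Coronal; any lower node misses at least one of them.
If Coronal spreads, every terminal under it takes /s/'s value, producing [z] as observed.
[voice] stays as in /ʒ/ although /s/ differs there, so no node dominating it spread; among the remaining candidates Coronal is the lowest that derives the output.

Coronal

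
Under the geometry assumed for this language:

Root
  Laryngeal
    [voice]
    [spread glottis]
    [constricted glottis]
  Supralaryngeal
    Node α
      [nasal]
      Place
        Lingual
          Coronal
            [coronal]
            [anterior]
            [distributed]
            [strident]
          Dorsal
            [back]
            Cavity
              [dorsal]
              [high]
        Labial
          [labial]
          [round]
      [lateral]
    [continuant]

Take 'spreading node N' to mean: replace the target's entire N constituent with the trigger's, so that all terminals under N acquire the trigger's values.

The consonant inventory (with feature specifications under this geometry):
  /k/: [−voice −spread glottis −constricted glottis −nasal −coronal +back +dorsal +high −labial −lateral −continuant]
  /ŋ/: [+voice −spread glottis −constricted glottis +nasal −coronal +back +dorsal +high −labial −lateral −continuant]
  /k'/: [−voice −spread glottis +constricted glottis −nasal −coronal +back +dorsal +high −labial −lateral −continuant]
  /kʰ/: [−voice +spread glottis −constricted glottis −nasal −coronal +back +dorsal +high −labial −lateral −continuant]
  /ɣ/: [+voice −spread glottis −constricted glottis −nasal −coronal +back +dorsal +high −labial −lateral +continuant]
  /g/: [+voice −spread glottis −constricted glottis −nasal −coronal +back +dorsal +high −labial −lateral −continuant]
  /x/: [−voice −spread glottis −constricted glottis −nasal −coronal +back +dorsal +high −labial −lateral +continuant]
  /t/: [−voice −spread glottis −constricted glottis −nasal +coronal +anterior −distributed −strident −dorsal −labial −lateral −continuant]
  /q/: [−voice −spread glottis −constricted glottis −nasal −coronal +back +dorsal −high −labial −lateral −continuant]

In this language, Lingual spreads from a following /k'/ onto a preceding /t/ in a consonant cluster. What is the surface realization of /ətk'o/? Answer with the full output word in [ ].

Lingual immediately or transitively dominates [coronal], [anterior], [distributed], [strident], [back], [dorsal], [high].
The target acquires /k'/'s values for everything under Lingual — [−coronal], [+back], [+dorsal], [+high] — while keeping its own [voice], [spread glottis], [constricted glottis], ….
Among the inventory, only /k/ has exactly this specification, giving the surface form [əkk'o].

[əkk'o]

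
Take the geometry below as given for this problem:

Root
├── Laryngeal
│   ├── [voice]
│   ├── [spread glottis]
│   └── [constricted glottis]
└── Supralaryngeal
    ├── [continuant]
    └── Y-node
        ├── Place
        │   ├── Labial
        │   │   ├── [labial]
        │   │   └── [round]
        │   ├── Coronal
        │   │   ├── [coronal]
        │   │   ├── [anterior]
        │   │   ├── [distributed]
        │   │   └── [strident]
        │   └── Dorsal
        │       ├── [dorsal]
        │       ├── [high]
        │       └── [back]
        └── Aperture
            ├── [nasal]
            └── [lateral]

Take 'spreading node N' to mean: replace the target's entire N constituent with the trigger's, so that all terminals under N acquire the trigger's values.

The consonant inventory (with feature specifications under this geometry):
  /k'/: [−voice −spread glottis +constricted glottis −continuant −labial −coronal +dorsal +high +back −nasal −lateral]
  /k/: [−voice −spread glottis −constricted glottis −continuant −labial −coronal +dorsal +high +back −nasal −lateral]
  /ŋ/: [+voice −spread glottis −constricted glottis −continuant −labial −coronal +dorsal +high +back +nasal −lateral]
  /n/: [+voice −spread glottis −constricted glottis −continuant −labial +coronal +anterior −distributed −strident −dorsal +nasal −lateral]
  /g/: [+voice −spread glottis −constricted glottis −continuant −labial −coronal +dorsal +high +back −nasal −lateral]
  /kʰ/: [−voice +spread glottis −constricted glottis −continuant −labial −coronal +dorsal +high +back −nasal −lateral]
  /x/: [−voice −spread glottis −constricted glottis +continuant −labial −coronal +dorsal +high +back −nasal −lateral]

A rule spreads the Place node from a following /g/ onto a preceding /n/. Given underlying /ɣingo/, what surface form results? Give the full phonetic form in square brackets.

[ɣiŋgo]

Place immediately or transitively dominates [labial], [round], [coronal], [anterior], [distributed], [strident], [dorsal], [high], [back].
The target acquires /g/'s values for everything under Place — [−labial], [−coronal], [+dorsal], [+high], [+back] — while keeping its own [voice], [spread glottis], [constricted glottis], ….
The resulting bundle matches /ŋ/ in the inventory; substituting it for /n/ gives [ɣiŋgo].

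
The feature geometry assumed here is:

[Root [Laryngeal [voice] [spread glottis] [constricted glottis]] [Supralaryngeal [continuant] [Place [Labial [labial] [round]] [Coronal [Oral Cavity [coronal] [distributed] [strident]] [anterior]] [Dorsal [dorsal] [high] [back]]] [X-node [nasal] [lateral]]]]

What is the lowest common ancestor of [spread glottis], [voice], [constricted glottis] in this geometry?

[spread glottis]: Root → Laryngeal → [spread glottis].
[voice]: Root → Laryngeal → [voice].
[constricted glottis]: Root → Laryngeal → [constricted glottis].
Laryngeal is the lowest common ancestor — every listed feature sits under it, and no single subconstituent of Laryngeal covers them all.

Laryngeal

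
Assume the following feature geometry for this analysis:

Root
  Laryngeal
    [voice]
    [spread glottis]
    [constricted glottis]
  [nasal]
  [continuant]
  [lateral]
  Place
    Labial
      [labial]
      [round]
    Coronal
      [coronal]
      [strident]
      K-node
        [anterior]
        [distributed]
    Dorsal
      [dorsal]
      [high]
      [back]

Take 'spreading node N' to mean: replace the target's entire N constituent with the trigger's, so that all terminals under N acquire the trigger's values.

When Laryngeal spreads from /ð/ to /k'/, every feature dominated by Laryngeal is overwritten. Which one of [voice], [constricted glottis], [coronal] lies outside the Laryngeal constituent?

Laryngeal dominates exactly [voice], [spread glottis], [constricted glottis].
[constricted glottis], [voice] all lie under Laryngeal, so they are overwritten when Laryngeal spreads.
But [coronal] is a dependent of Coronal, outside Laryngeal; it is therefore untouched by the spreading.

[coronal]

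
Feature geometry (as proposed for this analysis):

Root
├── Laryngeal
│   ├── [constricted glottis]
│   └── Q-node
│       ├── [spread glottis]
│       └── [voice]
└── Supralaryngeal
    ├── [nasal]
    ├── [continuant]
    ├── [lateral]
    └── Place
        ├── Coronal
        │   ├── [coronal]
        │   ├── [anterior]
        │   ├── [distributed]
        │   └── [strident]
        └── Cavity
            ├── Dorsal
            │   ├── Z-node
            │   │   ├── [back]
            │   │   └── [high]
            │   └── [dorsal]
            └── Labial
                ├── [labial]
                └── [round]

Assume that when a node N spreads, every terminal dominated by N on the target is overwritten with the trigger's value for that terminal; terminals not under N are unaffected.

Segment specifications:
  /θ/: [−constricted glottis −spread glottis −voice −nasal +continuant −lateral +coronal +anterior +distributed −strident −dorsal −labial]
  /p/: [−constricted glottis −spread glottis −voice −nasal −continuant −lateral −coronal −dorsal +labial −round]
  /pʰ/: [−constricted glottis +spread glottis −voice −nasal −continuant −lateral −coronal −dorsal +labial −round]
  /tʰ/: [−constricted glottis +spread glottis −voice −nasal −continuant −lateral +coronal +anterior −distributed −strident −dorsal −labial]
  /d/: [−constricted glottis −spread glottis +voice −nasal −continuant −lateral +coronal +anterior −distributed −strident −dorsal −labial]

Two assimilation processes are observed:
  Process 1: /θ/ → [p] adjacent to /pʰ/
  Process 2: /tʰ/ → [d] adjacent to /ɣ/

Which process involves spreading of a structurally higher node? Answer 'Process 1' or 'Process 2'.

Process 1: the features that change are [continuant], [labial], [round], [coronal], [anterior], [distributed], [strident]; the minimal node is Supralaryngeal (depth 1).
In Process 2, [voice], [spread glottis] change, so the minimal spreading node is Q-node at depth 2.
Supralaryngeal is closer to Root than Q-node, so Process 1 spreads the higher node.

Process 1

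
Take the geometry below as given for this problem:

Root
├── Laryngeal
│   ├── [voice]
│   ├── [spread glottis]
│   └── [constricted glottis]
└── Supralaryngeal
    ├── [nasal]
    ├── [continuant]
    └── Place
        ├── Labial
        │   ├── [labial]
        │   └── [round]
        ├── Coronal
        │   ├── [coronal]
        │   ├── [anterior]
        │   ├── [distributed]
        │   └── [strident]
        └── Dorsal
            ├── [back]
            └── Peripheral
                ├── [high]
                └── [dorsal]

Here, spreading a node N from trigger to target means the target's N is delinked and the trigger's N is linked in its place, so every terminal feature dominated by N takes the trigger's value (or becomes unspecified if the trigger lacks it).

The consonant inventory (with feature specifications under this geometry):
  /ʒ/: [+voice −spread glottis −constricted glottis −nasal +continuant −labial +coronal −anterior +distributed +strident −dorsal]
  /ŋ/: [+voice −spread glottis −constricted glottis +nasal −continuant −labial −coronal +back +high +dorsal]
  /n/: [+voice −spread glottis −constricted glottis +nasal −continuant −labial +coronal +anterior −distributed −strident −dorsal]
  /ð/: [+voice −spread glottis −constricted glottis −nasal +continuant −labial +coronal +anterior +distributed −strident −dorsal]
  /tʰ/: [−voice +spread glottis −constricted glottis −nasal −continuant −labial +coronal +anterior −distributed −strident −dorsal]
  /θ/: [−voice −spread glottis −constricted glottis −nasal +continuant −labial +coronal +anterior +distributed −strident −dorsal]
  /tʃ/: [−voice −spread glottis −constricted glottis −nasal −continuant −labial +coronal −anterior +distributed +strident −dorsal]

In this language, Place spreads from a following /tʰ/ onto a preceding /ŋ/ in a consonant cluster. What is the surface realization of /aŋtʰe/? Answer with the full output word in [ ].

[antʰe]

Terminals under Place in this geometry: [labial], [round], [coronal], [anterior], [distributed], [strident], [back], [high], [dorsal].
Spreading Place from /tʰ/ onto /ŋ/ replaces those values with /tʰ/'s: [−labial], [+coronal], [+anterior], [−distributed], [−strident], [−dorsal]. Features outside Place ([voice], [spread glottis], [constricted glottis], …) stay as in /ŋ/.
The resulting bundle matches /n/ in the inventory; substituting it for /ŋ/ gives [antʰe].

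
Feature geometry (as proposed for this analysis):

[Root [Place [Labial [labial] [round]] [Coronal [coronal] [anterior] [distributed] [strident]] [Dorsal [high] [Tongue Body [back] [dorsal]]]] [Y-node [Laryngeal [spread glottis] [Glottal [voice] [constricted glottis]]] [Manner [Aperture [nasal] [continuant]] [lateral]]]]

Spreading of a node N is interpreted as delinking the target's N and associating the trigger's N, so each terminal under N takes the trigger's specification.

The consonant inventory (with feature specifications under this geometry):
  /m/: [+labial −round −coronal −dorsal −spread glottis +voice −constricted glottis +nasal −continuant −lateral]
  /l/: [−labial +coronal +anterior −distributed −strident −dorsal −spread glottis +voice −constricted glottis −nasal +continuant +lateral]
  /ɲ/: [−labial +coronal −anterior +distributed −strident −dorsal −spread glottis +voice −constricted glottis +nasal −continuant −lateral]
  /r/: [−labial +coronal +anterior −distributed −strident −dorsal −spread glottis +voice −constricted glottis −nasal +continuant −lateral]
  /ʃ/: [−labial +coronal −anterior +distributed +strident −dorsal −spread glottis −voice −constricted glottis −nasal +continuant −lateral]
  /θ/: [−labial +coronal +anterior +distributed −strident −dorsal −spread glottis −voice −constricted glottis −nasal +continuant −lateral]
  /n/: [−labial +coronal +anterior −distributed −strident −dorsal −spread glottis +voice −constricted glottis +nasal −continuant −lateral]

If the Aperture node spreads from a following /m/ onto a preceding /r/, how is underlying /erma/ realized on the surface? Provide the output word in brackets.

[enma]

The Aperture node dominates the terminals [nasal], [continuant].
Spreading Aperture from /m/ onto /r/ replaces those values with /m/'s: [+nasal], [−continuant]. Features outside Aperture ([labial], [coronal], [anterior], …) stay as in /r/.
The resulting bundle matches /n/ in the inventory; substituting it for /r/ gives [enma].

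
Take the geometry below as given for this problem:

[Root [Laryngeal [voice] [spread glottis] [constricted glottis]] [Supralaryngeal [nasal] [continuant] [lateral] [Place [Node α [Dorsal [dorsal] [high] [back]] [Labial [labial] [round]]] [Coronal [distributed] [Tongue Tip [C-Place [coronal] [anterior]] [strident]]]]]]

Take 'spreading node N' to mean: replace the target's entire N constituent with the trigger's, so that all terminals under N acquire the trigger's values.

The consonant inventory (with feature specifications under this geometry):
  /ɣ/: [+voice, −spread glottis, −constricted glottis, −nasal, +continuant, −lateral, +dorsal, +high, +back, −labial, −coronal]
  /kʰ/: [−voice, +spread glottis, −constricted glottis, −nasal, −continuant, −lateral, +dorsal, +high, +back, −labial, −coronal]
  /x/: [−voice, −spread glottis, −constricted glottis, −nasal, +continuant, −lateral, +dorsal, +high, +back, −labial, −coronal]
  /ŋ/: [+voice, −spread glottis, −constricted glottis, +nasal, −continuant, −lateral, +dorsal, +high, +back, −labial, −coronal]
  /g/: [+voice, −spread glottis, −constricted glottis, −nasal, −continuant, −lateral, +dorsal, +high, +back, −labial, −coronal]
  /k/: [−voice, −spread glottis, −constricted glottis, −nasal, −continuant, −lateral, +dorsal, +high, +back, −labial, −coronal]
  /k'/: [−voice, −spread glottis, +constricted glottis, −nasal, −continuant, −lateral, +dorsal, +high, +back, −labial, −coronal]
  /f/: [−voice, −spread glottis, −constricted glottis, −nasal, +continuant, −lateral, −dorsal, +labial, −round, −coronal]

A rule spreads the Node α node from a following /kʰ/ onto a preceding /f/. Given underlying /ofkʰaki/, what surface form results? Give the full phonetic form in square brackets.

[oxkʰaki]

Node α immediately or transitively dominates [dorsal], [high], [back], [labial], [round].
Spreading Node α from /kʰ/ onto /f/ replaces those values with /kʰ/'s: [+dorsal], [+high], [+back], [−labial]. Features outside Node α ([voice], [spread glottis], [constricted glottis], …) stay as in /f/.
The resulting bundle matches /x/ in the inventory; substituting it for /f/ gives [oxkʰaki].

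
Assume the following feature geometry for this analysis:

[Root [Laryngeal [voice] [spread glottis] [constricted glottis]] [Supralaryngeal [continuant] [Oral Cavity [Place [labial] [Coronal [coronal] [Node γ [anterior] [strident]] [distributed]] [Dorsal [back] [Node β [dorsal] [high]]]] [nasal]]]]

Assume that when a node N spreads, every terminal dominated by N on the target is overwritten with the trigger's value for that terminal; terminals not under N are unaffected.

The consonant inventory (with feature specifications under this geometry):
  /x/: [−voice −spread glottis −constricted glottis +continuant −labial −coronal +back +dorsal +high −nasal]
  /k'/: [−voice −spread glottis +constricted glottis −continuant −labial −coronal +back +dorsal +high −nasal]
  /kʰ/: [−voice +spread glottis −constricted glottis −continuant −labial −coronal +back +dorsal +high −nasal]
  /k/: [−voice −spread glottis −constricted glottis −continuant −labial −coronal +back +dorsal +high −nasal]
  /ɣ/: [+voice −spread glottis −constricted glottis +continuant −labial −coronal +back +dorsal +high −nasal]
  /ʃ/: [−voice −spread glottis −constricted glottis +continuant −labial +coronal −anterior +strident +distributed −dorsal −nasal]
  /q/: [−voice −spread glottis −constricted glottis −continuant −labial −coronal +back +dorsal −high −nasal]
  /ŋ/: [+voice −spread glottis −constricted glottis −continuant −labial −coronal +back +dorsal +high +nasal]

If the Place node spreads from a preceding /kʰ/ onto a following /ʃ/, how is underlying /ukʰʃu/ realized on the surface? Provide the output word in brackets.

Terminals under Place in this geometry: [labial], [coronal], [anterior], [strident], [distributed], [back], [dorsal], [high].
The target acquires /kʰ/'s values for everything under Place — [−labial], [−coronal], [+back], [+dorsal], [+high] — while keeping its own [voice], [spread glottis], [constricted glottis], ….
The resulting bundle matches /x/ in the inventory; substituting it for /ʃ/ gives [ukʰxu].

[ukʰxu]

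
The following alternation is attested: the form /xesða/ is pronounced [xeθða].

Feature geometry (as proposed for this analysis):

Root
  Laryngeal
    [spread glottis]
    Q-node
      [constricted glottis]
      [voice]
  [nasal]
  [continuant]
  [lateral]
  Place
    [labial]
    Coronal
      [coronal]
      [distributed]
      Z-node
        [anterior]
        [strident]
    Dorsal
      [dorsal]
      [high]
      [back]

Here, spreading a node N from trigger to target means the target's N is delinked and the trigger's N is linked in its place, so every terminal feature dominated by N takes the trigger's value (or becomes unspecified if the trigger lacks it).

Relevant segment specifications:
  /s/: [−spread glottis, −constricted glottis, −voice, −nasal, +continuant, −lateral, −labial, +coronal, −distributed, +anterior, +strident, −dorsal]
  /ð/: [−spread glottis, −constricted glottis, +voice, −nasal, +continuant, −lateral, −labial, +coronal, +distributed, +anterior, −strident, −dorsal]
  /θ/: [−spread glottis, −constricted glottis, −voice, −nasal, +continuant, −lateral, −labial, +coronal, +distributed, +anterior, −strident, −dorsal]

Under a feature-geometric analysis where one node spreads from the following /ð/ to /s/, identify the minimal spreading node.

Coronal

The alternation /s/ → [θ] changes [distributed], [strident] and nothing else.
In this geometry the lowest node dominating all of them is Coronal: every daughter of Coronal dominates only a proper subset, so no lower node suffices.
If Coronal spreads, every terminal under it takes /ð/'s value, producing [θ] as observed.
[voice], a feature on which the two segments disagree outside Coronal, is unchanged — nothing dominating it spread, and Coronal is the minimal sufficient constituent.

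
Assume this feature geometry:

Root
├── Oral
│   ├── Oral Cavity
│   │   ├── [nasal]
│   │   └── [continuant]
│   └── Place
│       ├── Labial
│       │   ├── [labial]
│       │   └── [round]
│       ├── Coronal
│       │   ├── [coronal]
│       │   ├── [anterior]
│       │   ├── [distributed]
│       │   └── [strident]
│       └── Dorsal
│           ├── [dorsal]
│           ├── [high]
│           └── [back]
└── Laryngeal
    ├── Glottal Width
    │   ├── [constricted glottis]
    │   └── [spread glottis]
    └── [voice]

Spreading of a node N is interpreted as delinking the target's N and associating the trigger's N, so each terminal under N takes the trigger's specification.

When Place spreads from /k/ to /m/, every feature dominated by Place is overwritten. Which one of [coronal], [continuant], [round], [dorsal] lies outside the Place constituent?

Place dominates exactly [labial], [round], [coronal], [anterior], [distributed], [strident], [dorsal], [high], [back].
Spreading Place replaces [coronal], [dorsal], [round] with the trigger's values, since each sits inside the Place constituent.
[continuant] is not within the Place subtree (it hangs from Oral Cavity), so /m/'s [continuant] value survives.

[continuant]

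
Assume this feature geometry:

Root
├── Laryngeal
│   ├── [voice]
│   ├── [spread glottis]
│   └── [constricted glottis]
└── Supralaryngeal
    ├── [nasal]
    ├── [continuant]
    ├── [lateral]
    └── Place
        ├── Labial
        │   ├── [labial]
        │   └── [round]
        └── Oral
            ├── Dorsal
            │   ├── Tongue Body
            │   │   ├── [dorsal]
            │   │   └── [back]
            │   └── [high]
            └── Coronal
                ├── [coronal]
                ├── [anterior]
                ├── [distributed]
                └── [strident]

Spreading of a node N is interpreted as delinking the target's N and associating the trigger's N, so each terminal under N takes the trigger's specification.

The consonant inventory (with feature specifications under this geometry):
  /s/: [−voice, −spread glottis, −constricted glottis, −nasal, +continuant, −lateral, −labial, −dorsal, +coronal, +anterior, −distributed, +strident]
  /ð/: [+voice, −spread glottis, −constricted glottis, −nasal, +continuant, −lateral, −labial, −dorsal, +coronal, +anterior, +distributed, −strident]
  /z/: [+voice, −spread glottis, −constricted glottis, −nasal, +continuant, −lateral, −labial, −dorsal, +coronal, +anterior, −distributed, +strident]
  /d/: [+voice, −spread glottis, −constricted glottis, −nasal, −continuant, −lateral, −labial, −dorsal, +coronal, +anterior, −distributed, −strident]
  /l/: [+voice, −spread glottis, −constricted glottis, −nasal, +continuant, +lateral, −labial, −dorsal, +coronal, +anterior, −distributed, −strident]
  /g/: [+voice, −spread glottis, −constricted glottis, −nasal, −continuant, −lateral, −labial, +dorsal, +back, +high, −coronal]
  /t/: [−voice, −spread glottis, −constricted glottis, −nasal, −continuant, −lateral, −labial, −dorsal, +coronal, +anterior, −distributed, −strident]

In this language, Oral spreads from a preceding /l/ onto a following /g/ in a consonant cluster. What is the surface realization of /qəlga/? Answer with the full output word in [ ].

[qəlda]

Terminals under Oral in this geometry: [dorsal], [back], [high], [coronal], [anterior], [distributed], [strident].
After delinking /g/'s Oral and linking /l/'s, the affected terminals become [−dorsal], [+coronal], [+anterior], [−distributed], [−strident]; [voice], [spread glottis], [constricted glottis], … (outside Oral) are retained from /g/.
The resulting bundle matches /d/ in the inventory; substituting it for /g/ gives [qəlda].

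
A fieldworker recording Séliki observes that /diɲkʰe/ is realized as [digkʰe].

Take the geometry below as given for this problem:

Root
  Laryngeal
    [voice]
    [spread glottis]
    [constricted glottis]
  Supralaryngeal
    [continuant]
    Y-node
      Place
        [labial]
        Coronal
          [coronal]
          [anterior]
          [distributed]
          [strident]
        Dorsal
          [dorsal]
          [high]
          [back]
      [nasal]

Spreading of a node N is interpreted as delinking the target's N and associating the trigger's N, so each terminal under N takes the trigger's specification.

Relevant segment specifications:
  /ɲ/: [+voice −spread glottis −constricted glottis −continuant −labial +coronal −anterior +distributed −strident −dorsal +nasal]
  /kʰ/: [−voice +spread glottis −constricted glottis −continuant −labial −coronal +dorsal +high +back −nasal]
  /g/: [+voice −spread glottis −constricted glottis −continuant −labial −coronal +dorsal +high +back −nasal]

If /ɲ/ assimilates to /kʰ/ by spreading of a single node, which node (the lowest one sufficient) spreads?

The alternation /ɲ/ → [g] changes [nasal], [coronal], [anterior], [distributed], [strident], [dorsal], [high], [back] and nothing else.
The smallest constituent containing every changed terminal is Y-node — each of its daughters lacks at least one of the affected features.
If Y-node spreads, every terminal under it takes /kʰ/'s value, producing [g] as observed.
[voice], [spread glottis] stay as in /ɲ/ although /kʰ/ differs there, so no node dominating them spread; among the remaining candidates Y-node is the lowest that derives the output.

Y-node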